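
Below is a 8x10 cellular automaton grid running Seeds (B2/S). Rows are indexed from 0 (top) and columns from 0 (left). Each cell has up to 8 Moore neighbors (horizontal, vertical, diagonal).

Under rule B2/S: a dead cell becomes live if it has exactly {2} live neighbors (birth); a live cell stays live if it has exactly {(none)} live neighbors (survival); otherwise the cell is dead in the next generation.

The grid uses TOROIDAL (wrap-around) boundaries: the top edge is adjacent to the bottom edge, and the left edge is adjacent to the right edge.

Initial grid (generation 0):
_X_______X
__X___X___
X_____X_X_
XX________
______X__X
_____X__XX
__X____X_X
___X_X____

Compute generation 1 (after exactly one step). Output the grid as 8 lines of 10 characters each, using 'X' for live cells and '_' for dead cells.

Answer: X__XXXX___
_____X__X_
__X__X____
_____XX_X_
_X___X_X__
__________
X__X_X____
_X__X_X__X

Derivation:
Simulating step by step:
Generation 0 (given above): 19 live cells
Generation 1: 22 live cells
(generation 1 grid is the final answer)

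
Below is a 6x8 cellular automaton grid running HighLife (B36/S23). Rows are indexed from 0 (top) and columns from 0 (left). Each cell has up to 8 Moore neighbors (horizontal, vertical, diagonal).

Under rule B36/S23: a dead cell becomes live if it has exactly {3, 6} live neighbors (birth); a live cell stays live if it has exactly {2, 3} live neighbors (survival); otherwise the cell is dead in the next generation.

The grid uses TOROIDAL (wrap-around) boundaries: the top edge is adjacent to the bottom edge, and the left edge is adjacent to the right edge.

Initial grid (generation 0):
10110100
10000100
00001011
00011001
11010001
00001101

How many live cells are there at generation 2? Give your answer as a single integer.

Answer: 20

Derivation:
Simulating step by step:
Generation 0 (given above): 19 live cells
Generation 1: 24 live cells
11010101
11010100
10011011
00111100
00110101
00000101
Generation 2: 20 live cells
01000101
00011101
10000011
11000000
00101100
01010111
Population at generation 2: 20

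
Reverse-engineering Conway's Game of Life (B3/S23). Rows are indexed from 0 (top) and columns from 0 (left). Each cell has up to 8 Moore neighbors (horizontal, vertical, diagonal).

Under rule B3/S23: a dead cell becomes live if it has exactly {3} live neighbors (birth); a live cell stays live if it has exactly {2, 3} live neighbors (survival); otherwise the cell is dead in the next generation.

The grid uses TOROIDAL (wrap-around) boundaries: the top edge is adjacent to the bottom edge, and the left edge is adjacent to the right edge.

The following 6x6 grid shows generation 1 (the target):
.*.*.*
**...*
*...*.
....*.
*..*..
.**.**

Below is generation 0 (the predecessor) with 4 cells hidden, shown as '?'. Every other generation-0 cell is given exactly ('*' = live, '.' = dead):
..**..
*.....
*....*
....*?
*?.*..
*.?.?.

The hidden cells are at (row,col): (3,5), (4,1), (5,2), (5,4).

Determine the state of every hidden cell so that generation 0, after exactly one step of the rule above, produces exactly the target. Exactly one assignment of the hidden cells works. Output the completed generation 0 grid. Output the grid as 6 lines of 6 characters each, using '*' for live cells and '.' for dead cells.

Hidden generation-0 cells (in order): (3,5), (4,1), (5,2), (5,4).
A hidden cell only influences target cells in its own 3x3 neighborhood. Try each of the 2^4 = 16 assignments, step the completed generation 0 forward once under B3/S23, and compare with the target:
  (3,5)=. (4,1)=. (5,2)=. (5,4)=. -> step gives (0,3)='.' but target has '*' -> reject
  (3,5)=. (4,1)=. (5,2)=. (5,4)=* -> step gives (2,4)='.' but target has '*' -> reject
  (3,5)=. (4,1)=. (5,2)=* (5,4)=. -> step gives (0,1)='.' but target has '*' -> reject
  (3,5)=. (4,1)=. (5,2)=* (5,4)=* -> step gives (0,1)='.' but target has '*' -> reject
  (3,5)=. (4,1)=* (5,2)=. (5,4)=. -> step gives (0,3)='.' but target has '*' -> reject
  (3,5)=. (4,1)=* (5,2)=. (5,4)=* -> step gives (2,4)='.' but target has '*' -> reject
  (3,5)=. (4,1)=* (5,2)=* (5,4)=. -> step gives (0,1)='.' but target has '*' -> reject
  (3,5)=. (4,1)=* (5,2)=* (5,4)=* -> step gives (0,1)='.' but target has '*' -> reject
  (3,5)=* (4,1)=. (5,2)=. (5,4)=. -> step gives (0,3)='.' but target has '*' -> reject
  (3,5)=* (4,1)=. (5,2)=. (5,4)=* -> step reproduces the target at every cell -> ACCEPT
  (3,5)=* (4,1)=. (5,2)=* (5,4)=. -> step gives (0,1)='.' but target has '*' -> reject
  (3,5)=* (4,1)=. (5,2)=* (5,4)=* -> step gives (0,1)='.' but target has '*' -> reject
  (3,5)=* (4,1)=* (5,2)=. (5,4)=. -> step gives (0,3)='.' but target has '*' -> reject
  (3,5)=* (4,1)=* (5,2)=. (5,4)=* -> step gives (3,1)='*' but target has '.' -> reject
  (3,5)=* (4,1)=* (5,2)=* (5,4)=. -> step gives (0,1)='.' but target has '*' -> reject
  (3,5)=* (4,1)=* (5,2)=* (5,4)=* -> step gives (0,1)='.' but target has '*' -> reject
Unique solution: (3,5)=live, (4,1)=dead, (5,2)=dead, (5,4)=live.
Check: live-neighbor counts of every cell in the completed generation 0:
231223
232223
320134
421234
221245
133423
Applying B3/S23 to generation 0 with these counts gives:
.*.*.*
**...*
*...*.
....*.
*..*..
.**.**
which matches the target exactly.

Answer: ..**..
*.....
*....*
....**
*..*..
*...*.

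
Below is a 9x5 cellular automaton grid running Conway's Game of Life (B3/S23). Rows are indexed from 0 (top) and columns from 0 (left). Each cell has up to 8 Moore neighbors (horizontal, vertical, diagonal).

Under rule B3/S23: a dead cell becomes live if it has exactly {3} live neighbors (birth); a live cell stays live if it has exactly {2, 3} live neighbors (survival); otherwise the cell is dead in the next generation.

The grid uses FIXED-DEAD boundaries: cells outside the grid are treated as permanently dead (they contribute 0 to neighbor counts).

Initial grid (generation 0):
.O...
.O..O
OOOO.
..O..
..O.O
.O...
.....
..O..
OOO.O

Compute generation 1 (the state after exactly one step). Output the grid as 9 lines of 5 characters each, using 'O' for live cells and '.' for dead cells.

Simulating step by step:
Generation 0 (given above): 16 live cells
Generation 1: 11 live cells
(generation 1 grid is the final answer)

Answer: .....
...O.
O..O.
.....
.OOO.
.....
.....
..OO.
.OOO.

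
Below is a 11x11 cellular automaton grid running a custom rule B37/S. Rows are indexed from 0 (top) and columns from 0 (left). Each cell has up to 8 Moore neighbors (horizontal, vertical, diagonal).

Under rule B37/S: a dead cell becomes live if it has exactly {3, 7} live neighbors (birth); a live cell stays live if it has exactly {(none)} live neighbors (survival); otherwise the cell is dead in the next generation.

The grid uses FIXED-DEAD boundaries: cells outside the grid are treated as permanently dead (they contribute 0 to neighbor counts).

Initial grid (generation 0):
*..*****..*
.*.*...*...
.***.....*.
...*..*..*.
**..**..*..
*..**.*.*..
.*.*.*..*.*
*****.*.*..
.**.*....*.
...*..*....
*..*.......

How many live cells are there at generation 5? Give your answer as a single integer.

Answer: 0

Derivation:
Simulating step by step:
Generation 0 (given above): 47 live cells
Generation 1: 18 live cells
..*........
*....*..*..
....*...*..
*....*..*..
..*...*..*.
...........
......*....
.......*...
*......*...
.*..*......
...........
Generation 2: 6 live cells
...........
...........
.....*.*.*.
.......*.*.
...........
...........
...........
......*....
...........
...........
...........
Generation 3: 2 live cells
...........
...........
......*....
......*....
...........
...........
...........
...........
...........
...........
...........
Generation 4: 0 live cells
...........
...........
...........
...........
...........
...........
...........
...........
...........
...........
...........
Generation 5: 0 live cells
...........
...........
...........
...........
...........
...........
...........
...........
...........
...........
...........
Population at generation 5: 0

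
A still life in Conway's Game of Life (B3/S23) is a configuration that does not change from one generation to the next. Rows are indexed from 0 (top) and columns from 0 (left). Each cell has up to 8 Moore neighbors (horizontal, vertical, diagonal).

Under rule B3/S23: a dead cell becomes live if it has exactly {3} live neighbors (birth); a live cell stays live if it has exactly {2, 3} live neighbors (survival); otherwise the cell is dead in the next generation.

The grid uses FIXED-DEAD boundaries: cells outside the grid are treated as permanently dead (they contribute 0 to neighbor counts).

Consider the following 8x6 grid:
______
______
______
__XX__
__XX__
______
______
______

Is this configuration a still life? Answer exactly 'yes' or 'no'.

Compute generation 1 and compare to generation 0 (given above):
Generation 1:
______
______
______
__XX__
__XX__
______
______
______
The grids are IDENTICAL -> still life.

Answer: yes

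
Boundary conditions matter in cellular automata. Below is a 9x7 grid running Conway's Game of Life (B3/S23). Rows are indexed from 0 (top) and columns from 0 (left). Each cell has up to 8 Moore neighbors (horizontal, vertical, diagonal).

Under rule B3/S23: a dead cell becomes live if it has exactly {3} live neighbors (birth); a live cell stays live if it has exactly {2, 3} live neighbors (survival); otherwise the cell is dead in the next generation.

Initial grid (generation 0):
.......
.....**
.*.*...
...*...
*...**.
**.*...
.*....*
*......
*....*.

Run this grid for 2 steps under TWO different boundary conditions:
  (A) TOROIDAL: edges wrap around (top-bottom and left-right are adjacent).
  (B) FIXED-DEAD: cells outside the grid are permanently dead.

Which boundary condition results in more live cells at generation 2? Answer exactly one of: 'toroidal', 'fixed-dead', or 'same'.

Answer: toroidal

Derivation:
Under TOROIDAL boundary, generation 2:
.......
.......
..*....
*....*.
*.....*
....*..
...*.**
.**...*
*.....*
Population = 14

Under FIXED-DEAD boundary, generation 2:
.......
.......
..*....
.......
*....*.
....**.
...*...
***....
.......
Population = 9

Comparison: toroidal=14, fixed-dead=9 -> toroidal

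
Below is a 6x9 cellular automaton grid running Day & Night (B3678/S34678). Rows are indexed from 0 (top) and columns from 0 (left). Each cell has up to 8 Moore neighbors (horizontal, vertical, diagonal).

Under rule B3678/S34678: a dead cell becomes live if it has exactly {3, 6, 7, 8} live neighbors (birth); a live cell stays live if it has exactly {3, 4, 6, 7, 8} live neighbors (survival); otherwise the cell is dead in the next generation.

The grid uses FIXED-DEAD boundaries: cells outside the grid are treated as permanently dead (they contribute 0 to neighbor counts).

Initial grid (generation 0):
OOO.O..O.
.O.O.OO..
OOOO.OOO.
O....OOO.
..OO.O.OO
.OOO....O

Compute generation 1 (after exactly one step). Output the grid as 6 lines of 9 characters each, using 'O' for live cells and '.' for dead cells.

Simulating step by step:
Generation 0 (given above): 29 live cells
Generation 1: 24 live cells
(generation 1 grid is the final answer)

Answer: .OOO.OO..
.OOO.O...
OOO...OO.
.....OO..
..OO...OO
..OOO..O.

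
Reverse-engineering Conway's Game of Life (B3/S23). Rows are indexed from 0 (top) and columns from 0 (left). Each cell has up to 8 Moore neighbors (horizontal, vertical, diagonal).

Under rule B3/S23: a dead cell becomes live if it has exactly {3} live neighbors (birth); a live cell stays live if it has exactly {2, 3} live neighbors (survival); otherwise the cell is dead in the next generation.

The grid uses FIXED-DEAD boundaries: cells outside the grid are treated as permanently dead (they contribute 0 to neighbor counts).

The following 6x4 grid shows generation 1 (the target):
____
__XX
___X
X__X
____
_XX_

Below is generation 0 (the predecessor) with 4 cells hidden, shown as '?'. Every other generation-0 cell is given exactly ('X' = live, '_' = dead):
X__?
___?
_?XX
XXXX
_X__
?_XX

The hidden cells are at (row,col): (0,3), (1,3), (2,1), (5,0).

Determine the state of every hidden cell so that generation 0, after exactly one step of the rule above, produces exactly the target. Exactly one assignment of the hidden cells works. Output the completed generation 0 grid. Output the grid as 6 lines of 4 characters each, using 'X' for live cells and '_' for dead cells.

Hidden generation-0 cells (in order): (0,3), (1,3), (2,1), (5,0).
A hidden cell only influences target cells in its own 3x3 neighborhood. Try each of the 2^4 = 16 assignments, step the completed generation 0 forward once under B3/S23, and compare with the target:
  (0,3)=_ (1,3)=_ (2,1)=_ (5,0)=_ -> step gives (1,2)='_' but target has 'X' -> reject
  (0,3)=_ (1,3)=_ (2,1)=_ (5,0)=X -> step gives (1,2)='_' but target has 'X' -> reject
  (0,3)=_ (1,3)=_ (2,1)=X (5,0)=_ -> step gives (1,1)='X' but target has '_' -> reject
  (0,3)=_ (1,3)=_ (2,1)=X (5,0)=X -> step gives (1,1)='X' but target has '_' -> reject
  (0,3)=_ (1,3)=X (2,1)=_ (5,0)=_ -> step gives (2,3)='_' but target has 'X' -> reject
  (0,3)=_ (1,3)=X (2,1)=_ (5,0)=X -> step gives (2,3)='_' but target has 'X' -> reject
  (0,3)=_ (1,3)=X (2,1)=X (5,0)=_ -> step gives (1,1)='X' but target has '_' -> reject
  (0,3)=_ (1,3)=X (2,1)=X (5,0)=X -> step gives (1,1)='X' but target has '_' -> reject
  (0,3)=X (1,3)=_ (2,1)=_ (5,0)=_ -> step gives (4,0)='X' but target has '_' -> reject
  (0,3)=X (1,3)=_ (2,1)=_ (5,0)=X -> step reproduces the target at every cell -> ACCEPT
  (0,3)=X (1,3)=_ (2,1)=X (5,0)=_ -> step gives (1,1)='X' but target has '_' -> reject
  (0,3)=X (1,3)=_ (2,1)=X (5,0)=X -> step gives (1,1)='X' but target has '_' -> reject
  (0,3)=X (1,3)=X (2,1)=_ (5,0)=_ -> step gives (1,2)='_' but target has 'X' -> reject
  (0,3)=X (1,3)=X (2,1)=_ (5,0)=X -> step gives (1,2)='_' but target has 'X' -> reject
  (0,3)=X (1,3)=X (2,1)=X (5,0)=_ -> step gives (1,1)='X' but target has '_' -> reject
  (0,3)=X (1,3)=X (2,1)=X (5,0)=X -> step gives (1,1)='X' but target has '_' -> reject
Unique solution: (0,3)=live, (1,3)=dead, (2,1)=dead, (5,0)=live.
Check: live-neighbor counts of every cell in the completed generation 0:
0110
1233
2443
2453
4564
1321
Applying B3/S23 to generation 0 with these counts gives:
____
__XX
___X
X__X
____
_XX_
which matches the target exactly.

Answer: X__X
____
__XX
XXXX
_X__
X_XX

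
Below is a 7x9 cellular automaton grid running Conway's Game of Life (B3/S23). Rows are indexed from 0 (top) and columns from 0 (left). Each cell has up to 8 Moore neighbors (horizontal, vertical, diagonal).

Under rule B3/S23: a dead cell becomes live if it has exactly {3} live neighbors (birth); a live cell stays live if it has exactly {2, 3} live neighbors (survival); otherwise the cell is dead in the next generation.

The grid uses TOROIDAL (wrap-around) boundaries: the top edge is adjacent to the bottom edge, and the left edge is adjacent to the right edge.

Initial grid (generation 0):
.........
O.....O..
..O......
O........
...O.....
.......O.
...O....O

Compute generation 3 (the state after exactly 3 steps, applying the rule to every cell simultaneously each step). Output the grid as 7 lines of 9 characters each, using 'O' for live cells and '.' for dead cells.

Simulating step by step:
Generation 0 (given above): 8 live cells
Generation 1: 1 live cells
.........
.........
.O.......
.........
.........
.........
.........
Generation 2: 0 live cells
.........
.........
.........
.........
.........
.........
.........
Generation 3: 0 live cells
(generation 3 grid is the final answer)

Answer: .........
.........
.........
.........
.........
.........
.........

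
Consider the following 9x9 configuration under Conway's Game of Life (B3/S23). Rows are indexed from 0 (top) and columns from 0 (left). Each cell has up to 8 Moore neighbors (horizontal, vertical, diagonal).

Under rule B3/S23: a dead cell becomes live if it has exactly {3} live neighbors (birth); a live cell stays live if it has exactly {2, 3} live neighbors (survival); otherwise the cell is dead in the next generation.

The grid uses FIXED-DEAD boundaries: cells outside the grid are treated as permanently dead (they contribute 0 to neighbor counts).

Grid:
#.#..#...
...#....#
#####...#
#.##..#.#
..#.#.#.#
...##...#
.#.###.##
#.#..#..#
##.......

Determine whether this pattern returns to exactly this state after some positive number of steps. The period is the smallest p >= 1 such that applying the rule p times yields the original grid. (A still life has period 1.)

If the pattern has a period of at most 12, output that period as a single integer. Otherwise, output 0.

Answer: 0

Derivation:
Simulating and comparing each generation to the original:
Gen 0 (original, given above): 35 live cells
Gen 1: 26 live cells, differs from original
Gen 2: 25 live cells, differs from original
Gen 3: 26 live cells, differs from original
Gen 4: 22 live cells, differs from original
Gen 5: 14 live cells, differs from original
Gen 6: 10 live cells, differs from original
Gen 7: 7 live cells, differs from original
Gen 8: 10 live cells, differs from original
Gen 9: 8 live cells, differs from original
Gen 10: 7 live cells, differs from original
Gen 11: 8 live cells, differs from original
Gen 12: 12 live cells, differs from original
No period found within 12 steps.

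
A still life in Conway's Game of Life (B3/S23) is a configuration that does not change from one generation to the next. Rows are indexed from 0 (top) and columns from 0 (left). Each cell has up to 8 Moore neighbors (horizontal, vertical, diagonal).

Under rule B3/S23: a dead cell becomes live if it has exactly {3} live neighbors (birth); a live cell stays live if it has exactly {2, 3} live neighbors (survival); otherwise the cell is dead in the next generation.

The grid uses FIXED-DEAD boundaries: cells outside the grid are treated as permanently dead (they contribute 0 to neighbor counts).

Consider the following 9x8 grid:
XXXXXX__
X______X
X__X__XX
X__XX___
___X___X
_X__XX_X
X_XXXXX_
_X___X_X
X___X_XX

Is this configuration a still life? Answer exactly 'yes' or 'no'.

Compute generation 1 and compare to generation 0 (given above):
Generation 1:
XXXXX___
X____X_X
XX_XX_XX
__XXX_XX
__XX_XX_
_X_____X
X_XX___X
XXX____X
_____XXX
Cell (0,5) differs: gen0=1 vs gen1=0 -> NOT a still life.

Answer: no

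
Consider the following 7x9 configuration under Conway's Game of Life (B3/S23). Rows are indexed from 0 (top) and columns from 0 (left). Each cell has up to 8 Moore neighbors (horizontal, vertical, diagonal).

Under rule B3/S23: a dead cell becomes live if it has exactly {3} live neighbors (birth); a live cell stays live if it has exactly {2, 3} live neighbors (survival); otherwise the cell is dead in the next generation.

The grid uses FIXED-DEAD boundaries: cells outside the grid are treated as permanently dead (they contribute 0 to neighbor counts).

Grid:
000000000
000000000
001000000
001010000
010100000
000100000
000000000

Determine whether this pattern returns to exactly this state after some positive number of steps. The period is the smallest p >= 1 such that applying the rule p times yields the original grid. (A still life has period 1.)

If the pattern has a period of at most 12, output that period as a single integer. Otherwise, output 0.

Answer: 2

Derivation:
Simulating and comparing each generation to the original:
Gen 0 (original, given above): 6 live cells
Gen 1: 6 live cells, differs from original
Gen 2: 6 live cells, MATCHES original -> period = 2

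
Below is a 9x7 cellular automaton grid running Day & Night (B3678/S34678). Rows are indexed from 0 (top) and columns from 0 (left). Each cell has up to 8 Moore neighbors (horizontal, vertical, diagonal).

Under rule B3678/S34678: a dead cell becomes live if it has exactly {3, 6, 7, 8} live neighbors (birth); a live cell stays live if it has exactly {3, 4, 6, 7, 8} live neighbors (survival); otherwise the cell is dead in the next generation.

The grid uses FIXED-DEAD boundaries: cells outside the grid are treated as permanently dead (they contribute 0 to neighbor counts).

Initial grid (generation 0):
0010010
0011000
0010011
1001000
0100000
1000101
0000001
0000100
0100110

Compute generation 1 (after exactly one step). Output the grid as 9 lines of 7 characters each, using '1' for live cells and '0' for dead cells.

Answer: 0001000
0111111
0110100
0110000
1000000
0000010
0000000
0000000
0000000

Derivation:
Simulating step by step:
Generation 0 (given above): 18 live cells
Generation 1: 14 live cells
(generation 1 grid is the final answer)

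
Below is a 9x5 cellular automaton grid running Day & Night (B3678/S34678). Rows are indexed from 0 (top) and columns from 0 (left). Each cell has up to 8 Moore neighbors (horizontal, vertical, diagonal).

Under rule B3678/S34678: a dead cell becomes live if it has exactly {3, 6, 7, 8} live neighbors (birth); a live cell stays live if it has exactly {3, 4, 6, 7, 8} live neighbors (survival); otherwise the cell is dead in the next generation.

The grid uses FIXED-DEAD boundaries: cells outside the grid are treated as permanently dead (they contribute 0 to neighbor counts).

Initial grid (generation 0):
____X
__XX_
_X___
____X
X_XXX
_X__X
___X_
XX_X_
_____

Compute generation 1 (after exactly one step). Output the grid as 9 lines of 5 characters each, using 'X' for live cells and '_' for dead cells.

Simulating step by step:
Generation 0 (given above): 15 live cells
Generation 1: 13 live cells
(generation 1 grid is the final answer)

Answer: ___X_
_____
__XX_
_XX__
_X_XX
____X
XX__X
__X__
_____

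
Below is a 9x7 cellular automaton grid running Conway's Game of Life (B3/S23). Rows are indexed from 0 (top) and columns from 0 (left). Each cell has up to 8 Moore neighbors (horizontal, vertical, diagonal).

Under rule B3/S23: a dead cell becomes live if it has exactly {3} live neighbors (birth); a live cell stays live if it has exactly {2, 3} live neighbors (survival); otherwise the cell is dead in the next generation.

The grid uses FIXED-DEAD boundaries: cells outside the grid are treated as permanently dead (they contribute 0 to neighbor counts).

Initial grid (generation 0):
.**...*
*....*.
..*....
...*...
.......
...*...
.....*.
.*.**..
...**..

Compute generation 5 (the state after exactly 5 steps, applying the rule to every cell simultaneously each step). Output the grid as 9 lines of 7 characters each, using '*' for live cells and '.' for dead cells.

Simulating step by step:
Generation 0 (given above): 14 live cells
Generation 1: 10 live cells
.*.....
..*....
.......
.......
.......
.......
..**...
..**.*.
..***..
Generation 2: 6 live cells
.......
.......
.......
.......
.......
.......
..***..
.*.....
..*.*..
Generation 3: 5 live cells
.......
.......
.......
.......
.......
...*...
..**...
.*..*..
.......
Generation 4: 7 live cells
.......
.......
.......
.......
.......
..**...
..***..
..**...
.......
Generation 5: 6 live cells
(generation 5 grid is the final answer)

Answer: .......
.......
.......
.......
.......
..*.*..
.*..*..
..*.*..
.......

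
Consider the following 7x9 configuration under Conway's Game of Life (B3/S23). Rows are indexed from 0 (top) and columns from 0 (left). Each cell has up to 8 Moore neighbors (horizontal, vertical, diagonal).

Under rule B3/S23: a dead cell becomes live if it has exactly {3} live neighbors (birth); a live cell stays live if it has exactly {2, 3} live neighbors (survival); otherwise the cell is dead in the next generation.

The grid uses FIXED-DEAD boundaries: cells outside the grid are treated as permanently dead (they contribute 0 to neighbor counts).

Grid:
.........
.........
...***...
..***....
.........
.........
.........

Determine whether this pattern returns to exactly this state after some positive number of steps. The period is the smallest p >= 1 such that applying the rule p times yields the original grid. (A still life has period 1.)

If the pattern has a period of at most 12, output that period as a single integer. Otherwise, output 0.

Answer: 2

Derivation:
Simulating and comparing each generation to the original:
Gen 0 (original, given above): 6 live cells
Gen 1: 6 live cells, differs from original
Gen 2: 6 live cells, MATCHES original -> period = 2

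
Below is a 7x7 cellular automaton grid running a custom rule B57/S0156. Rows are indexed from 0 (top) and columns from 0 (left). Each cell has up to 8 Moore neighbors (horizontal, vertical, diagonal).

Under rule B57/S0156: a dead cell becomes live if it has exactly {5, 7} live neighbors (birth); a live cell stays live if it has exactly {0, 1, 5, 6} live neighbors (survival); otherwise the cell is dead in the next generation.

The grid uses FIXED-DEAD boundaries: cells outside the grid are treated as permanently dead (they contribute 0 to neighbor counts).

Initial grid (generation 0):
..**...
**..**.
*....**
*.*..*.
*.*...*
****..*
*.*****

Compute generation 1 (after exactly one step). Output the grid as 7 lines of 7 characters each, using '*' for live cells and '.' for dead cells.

Simulating step by step:
Generation 0 (given above): 26 live cells
Generation 1: 9 live cells
(generation 1 grid is the final answer)

Answer: .......
.......
.*.....
.**....
.*.....
.***.*.
.*.....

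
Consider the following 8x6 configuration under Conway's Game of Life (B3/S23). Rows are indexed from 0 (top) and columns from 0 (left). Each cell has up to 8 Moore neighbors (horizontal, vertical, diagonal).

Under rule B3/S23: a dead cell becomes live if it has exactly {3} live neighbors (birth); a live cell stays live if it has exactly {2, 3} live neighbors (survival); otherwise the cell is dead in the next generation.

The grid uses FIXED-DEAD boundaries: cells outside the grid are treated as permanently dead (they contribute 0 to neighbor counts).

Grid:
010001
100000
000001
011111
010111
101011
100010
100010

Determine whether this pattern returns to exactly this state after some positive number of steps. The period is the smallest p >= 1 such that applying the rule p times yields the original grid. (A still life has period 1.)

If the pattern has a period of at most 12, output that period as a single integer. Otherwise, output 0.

Answer: 0

Derivation:
Simulating and comparing each generation to the original:
Gen 0 (original, given above): 21 live cells
Gen 1: 10 live cells, differs from original
Gen 2: 8 live cells, differs from original
Gen 3: 9 live cells, differs from original
Gen 4: 9 live cells, differs from original
Gen 5: 10 live cells, differs from original
Gen 6: 9 live cells, differs from original
Gen 7: 11 live cells, differs from original
Gen 8: 6 live cells, differs from original
Gen 9: 1 live cells, differs from original
Gen 10: 0 live cells, differs from original
Gen 11: 0 live cells, differs from original
Gen 12: 0 live cells, differs from original
No period found within 12 steps.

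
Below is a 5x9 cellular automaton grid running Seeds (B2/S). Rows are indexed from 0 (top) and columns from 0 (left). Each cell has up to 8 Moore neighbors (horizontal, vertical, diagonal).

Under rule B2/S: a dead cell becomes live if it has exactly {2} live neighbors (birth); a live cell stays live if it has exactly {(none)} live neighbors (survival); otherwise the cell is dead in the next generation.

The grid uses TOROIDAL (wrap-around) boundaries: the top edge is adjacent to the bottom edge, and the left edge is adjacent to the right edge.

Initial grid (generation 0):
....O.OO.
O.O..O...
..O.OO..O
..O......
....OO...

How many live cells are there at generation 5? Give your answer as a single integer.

Answer: 6

Derivation:
Simulating step by step:
Generation 0 (given above): 13 live cells
Generation 1: 7 live cells
.O......O
.........
O.....O..
.O....O..
.......O.
Generation 2: 15 live cells
O......O.
.O.....OO
.O...O.O.
O....O..O
.OO...O.O
Generation 3: 5 live cells
.........
..O......
..O.O....
....O....
.....O...
Generation 4: 4 live cells
.........
.O.......
.O...O...
.........
....O....
Generation 5: 6 live cells
.........
O.O......
O.O......
....OO...
.........
Population at generation 5: 6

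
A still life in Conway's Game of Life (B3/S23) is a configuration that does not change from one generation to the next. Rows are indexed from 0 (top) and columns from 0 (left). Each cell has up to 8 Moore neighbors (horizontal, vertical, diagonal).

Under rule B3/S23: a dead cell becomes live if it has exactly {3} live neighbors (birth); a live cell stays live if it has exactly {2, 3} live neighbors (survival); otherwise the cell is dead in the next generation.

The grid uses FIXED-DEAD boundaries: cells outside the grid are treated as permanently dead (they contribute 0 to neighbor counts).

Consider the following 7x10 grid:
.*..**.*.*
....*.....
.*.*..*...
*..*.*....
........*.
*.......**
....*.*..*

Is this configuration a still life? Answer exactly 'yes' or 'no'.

Compute generation 1 and compare to generation 0 (given above):
Generation 1:
....**....
..***.*...
..**.*....
..*.*.....
........**
.......***
........**
Cell (0,1) differs: gen0=1 vs gen1=0 -> NOT a still life.

Answer: no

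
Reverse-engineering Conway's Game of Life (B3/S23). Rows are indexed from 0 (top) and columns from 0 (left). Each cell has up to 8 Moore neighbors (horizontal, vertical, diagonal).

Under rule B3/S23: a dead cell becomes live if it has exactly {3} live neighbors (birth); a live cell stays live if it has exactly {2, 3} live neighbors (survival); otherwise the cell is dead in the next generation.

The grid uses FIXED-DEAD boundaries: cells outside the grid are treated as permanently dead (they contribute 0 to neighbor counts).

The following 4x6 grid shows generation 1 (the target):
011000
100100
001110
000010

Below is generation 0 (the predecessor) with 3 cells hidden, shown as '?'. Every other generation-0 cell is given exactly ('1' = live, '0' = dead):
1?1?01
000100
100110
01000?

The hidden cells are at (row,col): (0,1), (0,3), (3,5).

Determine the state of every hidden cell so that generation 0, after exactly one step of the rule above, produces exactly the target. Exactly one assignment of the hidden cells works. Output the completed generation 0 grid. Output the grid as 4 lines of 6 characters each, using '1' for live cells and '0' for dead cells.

Hidden generation-0 cells (in order): (0,1), (0,3), (3,5).
A hidden cell only influences target cells in its own 3x3 neighborhood. Try each of the 2^3 = 8 assignments, step the completed generation 0 forward once under B3/S23, and compare with the target:
  (0,1)=0 (0,3)=0 (3,5)=0 -> step gives (0,1)='0' but target has '1' -> reject
  (0,1)=0 (0,3)=0 (3,5)=1 -> step gives (0,1)='0' but target has '1' -> reject
  (0,1)=0 (0,3)=1 (3,5)=0 -> step gives (0,1)='0' but target has '1' -> reject
  (0,1)=0 (0,3)=1 (3,5)=1 -> step gives (0,1)='0' but target has '1' -> reject
  (0,1)=1 (0,3)=0 (3,5)=0 -> step gives (3,4)='0' but target has '1' -> reject
  (0,1)=1 (0,3)=0 (3,5)=1 -> step reproduces the target at every cell -> ACCEPT
  (0,1)=1 (0,3)=1 (3,5)=0 -> step gives (0,3)='1' but target has '0' -> reject
  (0,1)=1 (0,3)=1 (3,5)=1 -> step gives (0,3)='1' but target has '0' -> reject
Unique solution: (0,1)=live, (0,3)=dead, (3,5)=live.
Check: live-neighbor counts of every cell in the completed generation 0:
122220
344342
123232
212231
Applying B3/S23 to generation 0 with these counts gives:
011000
100100
001110
000010
which matches the target exactly.

Answer: 111001
000100
100110
010001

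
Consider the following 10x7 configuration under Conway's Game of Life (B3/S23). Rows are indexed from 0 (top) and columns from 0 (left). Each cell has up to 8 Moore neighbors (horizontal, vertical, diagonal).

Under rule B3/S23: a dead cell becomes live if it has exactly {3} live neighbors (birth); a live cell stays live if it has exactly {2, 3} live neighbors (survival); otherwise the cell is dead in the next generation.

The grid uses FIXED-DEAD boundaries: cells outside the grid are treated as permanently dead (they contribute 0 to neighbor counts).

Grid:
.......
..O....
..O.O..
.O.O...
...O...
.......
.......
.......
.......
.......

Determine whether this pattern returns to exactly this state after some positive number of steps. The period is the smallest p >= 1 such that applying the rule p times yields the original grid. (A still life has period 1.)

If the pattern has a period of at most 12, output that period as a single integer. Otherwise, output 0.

Answer: 2

Derivation:
Simulating and comparing each generation to the original:
Gen 0 (original, given above): 6 live cells
Gen 1: 6 live cells, differs from original
Gen 2: 6 live cells, MATCHES original -> period = 2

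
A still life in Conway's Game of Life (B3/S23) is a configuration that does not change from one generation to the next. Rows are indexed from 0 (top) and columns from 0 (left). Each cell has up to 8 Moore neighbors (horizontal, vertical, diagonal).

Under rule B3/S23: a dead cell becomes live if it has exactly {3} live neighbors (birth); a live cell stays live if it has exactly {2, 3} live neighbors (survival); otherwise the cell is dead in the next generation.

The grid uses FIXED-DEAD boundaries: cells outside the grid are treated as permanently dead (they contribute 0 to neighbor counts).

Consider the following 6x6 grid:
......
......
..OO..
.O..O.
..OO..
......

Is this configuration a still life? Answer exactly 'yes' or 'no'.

Answer: yes

Derivation:
Compute generation 1 and compare to generation 0 (given above):
Generation 1:
......
......
..OO..
.O..O.
..OO..
......
The grids are IDENTICAL -> still life.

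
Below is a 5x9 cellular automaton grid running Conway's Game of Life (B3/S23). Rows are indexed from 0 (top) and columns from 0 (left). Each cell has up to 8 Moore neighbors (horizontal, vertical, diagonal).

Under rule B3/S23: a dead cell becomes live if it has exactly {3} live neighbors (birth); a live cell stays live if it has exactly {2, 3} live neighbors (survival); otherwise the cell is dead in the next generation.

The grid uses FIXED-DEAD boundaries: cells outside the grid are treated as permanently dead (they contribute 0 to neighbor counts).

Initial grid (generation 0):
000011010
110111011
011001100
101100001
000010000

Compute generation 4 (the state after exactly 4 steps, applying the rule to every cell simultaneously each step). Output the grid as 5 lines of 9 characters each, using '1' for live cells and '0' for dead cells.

Answer: 000101110
010001001
110001011
010001110
001111100

Derivation:
Simulating step by step:
Generation 0 (given above): 19 live cells
Generation 1: 17 live cells
000101011
110100011
000001101
001111000
000100000
Generation 2: 17 live cells
001010111
001001000
010001101
001101100
001100000
Generation 3: 20 live cells
000101110
011110001
010100010
010101110
001110000
Generation 4: 21 live cells
(generation 4 grid is the final answer)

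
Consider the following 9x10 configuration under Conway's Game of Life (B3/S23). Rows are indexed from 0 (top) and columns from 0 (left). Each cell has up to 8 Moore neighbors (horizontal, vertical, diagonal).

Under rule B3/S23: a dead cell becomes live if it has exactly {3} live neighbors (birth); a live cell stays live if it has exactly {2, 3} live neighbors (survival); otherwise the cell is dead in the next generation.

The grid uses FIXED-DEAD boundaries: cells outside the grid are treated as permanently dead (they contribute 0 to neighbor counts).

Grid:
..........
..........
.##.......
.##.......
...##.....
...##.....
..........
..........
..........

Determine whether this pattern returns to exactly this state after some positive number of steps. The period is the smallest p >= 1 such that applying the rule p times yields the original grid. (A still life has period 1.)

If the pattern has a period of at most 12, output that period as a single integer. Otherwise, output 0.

Simulating and comparing each generation to the original:
Gen 0 (original, given above): 8 live cells
Gen 1: 6 live cells, differs from original
Gen 2: 8 live cells, MATCHES original -> period = 2

Answer: 2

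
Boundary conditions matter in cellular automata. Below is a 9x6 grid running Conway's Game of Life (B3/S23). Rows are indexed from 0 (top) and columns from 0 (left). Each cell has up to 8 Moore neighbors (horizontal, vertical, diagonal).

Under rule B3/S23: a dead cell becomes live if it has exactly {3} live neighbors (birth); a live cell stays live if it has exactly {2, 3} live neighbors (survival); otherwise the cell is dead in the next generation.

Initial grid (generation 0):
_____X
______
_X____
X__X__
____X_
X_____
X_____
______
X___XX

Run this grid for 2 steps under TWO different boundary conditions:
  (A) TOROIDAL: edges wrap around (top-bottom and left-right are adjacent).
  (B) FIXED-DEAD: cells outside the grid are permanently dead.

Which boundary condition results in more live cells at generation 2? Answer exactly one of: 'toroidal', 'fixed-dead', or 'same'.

Under TOROIDAL boundary, generation 2:
X___X_
_____X
______
______
______
______
______
X_____
_X__X_
Population = 6

Under FIXED-DEAD boundary, generation 2:
______
______
______
______
______
______
______
______
______
Population = 0

Comparison: toroidal=6, fixed-dead=0 -> toroidal

Answer: toroidal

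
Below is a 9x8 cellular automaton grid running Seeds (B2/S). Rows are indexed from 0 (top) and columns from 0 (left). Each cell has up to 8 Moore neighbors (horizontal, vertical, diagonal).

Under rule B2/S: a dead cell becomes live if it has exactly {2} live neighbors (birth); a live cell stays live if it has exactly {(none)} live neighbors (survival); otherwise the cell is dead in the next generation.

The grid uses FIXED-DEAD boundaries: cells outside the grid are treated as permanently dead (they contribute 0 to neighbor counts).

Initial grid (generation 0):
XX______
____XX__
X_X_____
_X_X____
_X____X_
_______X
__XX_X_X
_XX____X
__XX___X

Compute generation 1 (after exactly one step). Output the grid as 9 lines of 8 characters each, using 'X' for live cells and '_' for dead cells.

Simulating step by step:
Generation 0 (given above): 21 live cells
Generation 1: 13 live cells
(generation 1 grid is the final answer)

Answer: ____XX__
__XX____
_____X__
________
X______X
_X_XXX__
____X___
________
______X_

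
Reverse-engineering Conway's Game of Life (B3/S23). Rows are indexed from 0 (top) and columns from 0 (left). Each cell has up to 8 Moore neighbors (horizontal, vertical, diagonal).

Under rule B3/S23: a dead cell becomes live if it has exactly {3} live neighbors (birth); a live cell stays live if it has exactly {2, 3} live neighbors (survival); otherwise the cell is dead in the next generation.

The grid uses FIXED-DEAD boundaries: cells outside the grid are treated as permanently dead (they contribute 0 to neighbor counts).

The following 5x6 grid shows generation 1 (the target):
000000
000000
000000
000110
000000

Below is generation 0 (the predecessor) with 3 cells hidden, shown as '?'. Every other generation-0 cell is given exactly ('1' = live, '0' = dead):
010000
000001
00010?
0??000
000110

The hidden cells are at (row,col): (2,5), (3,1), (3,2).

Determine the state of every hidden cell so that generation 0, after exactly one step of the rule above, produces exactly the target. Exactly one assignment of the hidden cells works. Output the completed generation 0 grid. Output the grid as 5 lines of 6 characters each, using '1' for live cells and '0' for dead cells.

Hidden generation-0 cells (in order): (2,5), (3,1), (3,2).
A hidden cell only influences target cells in its own 3x3 neighborhood. Try each of the 2^3 = 8 assignments, step the completed generation 0 forward once under B3/S23, and compare with the target:
  (2,5)=0 (3,1)=0 (3,2)=0 -> step reproduces the target at every cell -> ACCEPT
  (2,5)=0 (3,1)=0 (3,2)=1 -> step gives (3,2)='1' but target has '0' -> reject
  (2,5)=0 (3,1)=1 (3,2)=0 -> step gives (3,2)='1' but target has '0' -> reject
  (2,5)=0 (3,1)=1 (3,2)=1 -> step gives (2,2)='1' but target has '0' -> reject
  (2,5)=1 (3,1)=0 (3,2)=0 -> step gives (1,4)='1' but target has '0' -> reject
  (2,5)=1 (3,1)=0 (3,2)=1 -> step gives (1,4)='1' but target has '0' -> reject
  (2,5)=1 (3,1)=1 (3,2)=0 -> step gives (1,4)='1' but target has '0' -> reject
  (2,5)=1 (3,1)=1 (3,2)=1 -> step gives (1,4)='1' but target has '0' -> reject
Unique solution: (2,5)=dead, (3,1)=dead, (3,2)=dead.
Check: live-neighbor counts of every cell in the completed generation 0:
101011
112120
001021
002331
001111
Applying B3/S23 to generation 0 with these counts gives:
000000
000000
000000
000110
000000
which matches the target exactly.

Answer: 010000
000001
000100
000000
000110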